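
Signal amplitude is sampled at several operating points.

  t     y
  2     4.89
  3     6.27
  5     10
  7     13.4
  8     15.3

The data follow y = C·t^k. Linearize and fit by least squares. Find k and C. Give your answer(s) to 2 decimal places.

Taking logs, ln y = k·ln t + ln C, so regress ln y on ln t.
Σln t = 7.4265, Σ(ln t)² = 12.3883, Σln y = 11.0487, Σln t·ln y = 17.5454.
Equations: 12.3883·k + 7.4265·ln C = 17.5454;  7.4265·k + 5·ln C = 11.0487.
Δ = 12.3883·5 − (7.4265)² = 6.7880; k = (17.5454·5 − 7.4265·11.0487)/6.7880 = 0.83580, ln C = (12.3883·11.0487 − 7.4265·17.5454)/6.7880 = 0.96831, so C = exp(0.96831) = 2.63349.

k = 0.84, C = 2.63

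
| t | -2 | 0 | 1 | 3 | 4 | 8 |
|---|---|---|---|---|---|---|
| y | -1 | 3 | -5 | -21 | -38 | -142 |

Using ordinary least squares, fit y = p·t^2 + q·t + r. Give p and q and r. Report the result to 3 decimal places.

The normal equations are: 4450·p + 596·q + 94·r = -9894;  596·p + 94·q + 14·r = -1354;  94·p + 14·q + 6·r = -204.
(Σt^2·t^2 = 4450, Σt^2·t = 596, Σt^2 = 94, Σt·t = 94, Σt = 14, Σ1 = 6, Σt^2·y = -9894, Σt·y = -1354, Σy = -204.)
Solving the 3×3 system (Gaussian elimination) gives p = -60073/30549, q = -68389/30549, r = 20684/10183.

p = -1.966, q = -2.239, r = 2.031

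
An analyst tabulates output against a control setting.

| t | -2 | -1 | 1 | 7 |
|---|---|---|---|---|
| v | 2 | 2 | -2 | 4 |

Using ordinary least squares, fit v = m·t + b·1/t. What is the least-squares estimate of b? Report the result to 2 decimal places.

b = -2.97

The normal system MᵀM·[m, b]ᵀ = Mᵀv is [[55, 4]; [4, 445/196]]·[m, b]ᵀ = [20, -31/7]ᵀ.
Δ = 55·(445/196) − 4² = 21339/196.
m = (20·(445/196) − 4·(-31/7))/(21339/196) = 4124/7113; b = (55·(-31/7) − 4·20)/(21339/196) = -21140/7113.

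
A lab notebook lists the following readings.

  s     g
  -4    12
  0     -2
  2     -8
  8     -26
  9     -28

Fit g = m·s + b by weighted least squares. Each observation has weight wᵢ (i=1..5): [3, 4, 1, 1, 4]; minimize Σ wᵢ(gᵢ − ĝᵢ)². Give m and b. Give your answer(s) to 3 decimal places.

Sums needed: Σwᵢ·s·s = 440, Σwᵢ·s = 34, Σwᵢ·1 = 13.
And Σwᵢ·s·g = -1376, Σwᵢ·g = -118.
So MᵀWM·[m, b]ᵀ = MᵀWg: [[440, 34]; [34, 13]]·[m, b]ᵀ = [-1376, -118]ᵀ.
Eliminating b: 13·(row 1) − 34·(row 2) gives 4564·m = 13·(-1376) − 34·(-118) = -13876, so m = -3469/1141.
Then b = ((-118) − 34·(-3469/1141))/13 = -1284/1141.

m = -3.040, b = -1.125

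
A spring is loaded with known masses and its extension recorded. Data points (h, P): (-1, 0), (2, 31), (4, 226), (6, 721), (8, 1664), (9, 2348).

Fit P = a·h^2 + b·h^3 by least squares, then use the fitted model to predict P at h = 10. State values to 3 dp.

P̂ = 3196.942

With design matrix M, MᵀM = [[12226, 100648]; [100648, 844402]] and MᵀP = [326380, 2734108]ᵀ.
det = 12226·844402 − 100648² = 193638948.
a = (326380·844402 − 100648·2734108)/193638948 = 34451898/16136579; b = (12226·2734108 − 100648·326380)/193638948 = 48142514/16136579.
At h = 10: P̂ = (34451898/16136579)·(100) + (48142514/16136579)·(1000) = 51587703800/16136579.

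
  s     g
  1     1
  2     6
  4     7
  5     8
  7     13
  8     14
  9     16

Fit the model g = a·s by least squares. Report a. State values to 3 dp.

Sums needed: Σs·s = 240.
Moment sums: Σs·g = 428.
a = 428/240 = 1.78333.

a = 1.783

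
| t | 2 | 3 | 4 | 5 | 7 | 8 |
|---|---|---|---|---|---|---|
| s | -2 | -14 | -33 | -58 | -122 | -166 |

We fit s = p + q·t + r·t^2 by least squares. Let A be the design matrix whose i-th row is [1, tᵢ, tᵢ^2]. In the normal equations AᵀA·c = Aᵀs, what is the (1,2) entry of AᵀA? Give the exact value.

Row 1 ↔ basis 1, column 2 ↔ basis t, so (AᵀA)_{1,2} = Σᵢ t = (1)·(2) + (1)·(3) + (1)·(4) + (1)·(5) + (1)·(7) + (1)·(8) = 29.

29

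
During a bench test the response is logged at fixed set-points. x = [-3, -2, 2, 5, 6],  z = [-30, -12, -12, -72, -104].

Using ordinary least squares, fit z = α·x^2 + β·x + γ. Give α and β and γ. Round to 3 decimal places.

Compute the Gram sums: Σx^2·x^2 = 2034, Σx^2·x = 314, Σx^2 = 78, Σx·x = 78, Σx = 8, Σ1 = 5.
Right-hand side: Σx^2·z = -5910, Σx·z = -894, Σz = -230.
Inverting the 3×3 Gram matrix, [α, β, γ]ᵀ = [-16211/5464, 2961/5464, -1595/2732]ᵀ.

α = -2.967, β = 0.542, γ = -0.584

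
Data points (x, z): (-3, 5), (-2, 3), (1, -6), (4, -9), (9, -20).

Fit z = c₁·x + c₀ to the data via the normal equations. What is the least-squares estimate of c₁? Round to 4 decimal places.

With design matrix A, AᵀA = [[111, 9]; [9, 5]] and Aᵀz = [-243, -27]ᵀ.
Eliminating c₀: 5·(row 1) − 9·(row 2) gives 474·c₁ = 5·(-243) − 9·(-27) = -972, so c₁ = -162/79.
Then c₀ = ((-27) − 9·(-162/79))/5 = -135/79.

c₁ = -2.0506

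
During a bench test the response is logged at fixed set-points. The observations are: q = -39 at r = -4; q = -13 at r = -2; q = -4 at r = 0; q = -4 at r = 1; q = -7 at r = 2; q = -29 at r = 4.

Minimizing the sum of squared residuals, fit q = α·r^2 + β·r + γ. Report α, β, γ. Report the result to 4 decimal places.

Sums needed: Σr^2·r^2 = 545, Σr^2·r = 1, Σr^2 = 41, Σr·r = 41, Σr = 1, Σ1 = 6.
Moment sums: Σr^2·q = -1172, Σr·q = 48, Σq = -96.
Normal equations: [[545, 1, 41]; [1, 41, 1]; [41, 1, 6]]·[α, β, γ]ᵀ = [-1172, 48, -96]ᵀ.
Inverting the 3×3 Gram matrix, [α, β, γ]ᵀ = [-887/462, 2987/2310, -1192/385]ᵀ.

α = -1.9199, β = 1.2931, γ = -3.0961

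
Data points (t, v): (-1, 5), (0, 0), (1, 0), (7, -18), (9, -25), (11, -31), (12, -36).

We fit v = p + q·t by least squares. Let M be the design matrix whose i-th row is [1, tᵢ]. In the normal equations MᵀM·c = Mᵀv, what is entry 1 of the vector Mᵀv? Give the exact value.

Entry 1 ↔ basis 1, so (Mᵀv)_{1} = Σᵢ vᵢ = (1)·(5) + (1)·(0) + (1)·(0) + (1)·(-18) + (1)·(-25) + (1)·(-31) + (1)·(-36) = -105.

-105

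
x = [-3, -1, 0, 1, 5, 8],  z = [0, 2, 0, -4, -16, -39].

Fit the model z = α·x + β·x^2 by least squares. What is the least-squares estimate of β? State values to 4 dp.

MᵀM·[α, β]ᵀ = Mᵀz reads: 100·α + 610·β = -398;  610·α + 4804·β = -2898.
Determinant 100·4804 − 610² = 108300.
α = ((-398)·4804 − 610·(-2898))/108300 = -36053/27075; β = (100·(-2898) − 610·(-398))/108300 = -2351/5415.

β = -0.4342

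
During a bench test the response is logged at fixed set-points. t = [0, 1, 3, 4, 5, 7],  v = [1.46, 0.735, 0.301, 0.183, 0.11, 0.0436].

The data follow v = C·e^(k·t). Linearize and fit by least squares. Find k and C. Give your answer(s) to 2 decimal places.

Let Y = ln v. Fitting Y = k·t + ln C by least squares:
AᵀA = [[100.0000, 20.0000]; [20.0000, 6]], rhs = [-43.6682, -8.1683]ᵀ  (here Σt = 20.0000, Σ(t)² = 100.0000, Σln v = -8.1683, Σt·ln v = -43.6682).
Slope k = (n·Σt·ln v − Σt·Σln v)/(n·Σ(t)² − (Σt)²) = (6·-43.6682 − 20.0000·-8.1683)/200.0000 = -0.49321; ln C = (Σln v − k·Σt)/n = 0.28265, so C = exp(0.28265) = 1.32664.

k = -0.49, C = 1.33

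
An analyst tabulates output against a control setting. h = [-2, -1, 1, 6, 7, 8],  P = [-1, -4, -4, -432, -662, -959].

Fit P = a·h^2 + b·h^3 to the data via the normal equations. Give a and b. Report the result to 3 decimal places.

a = -3.127, b = -1.482

Sums needed: Σh^2·h^2 = 7811, Σh^2·h^3 = 57319, Σh^3·h^3 = 426515.
Right-hand side: Σh^2·P = -109378, Σh^3·P = -811378.
So AᵀA·[a, b]ᵀ = AᵀP: [[7811, 57319]; [57319, 426515]]·[a, b]ᵀ = [-109378, -811378]ᵀ.
Δ = 7811·426515 − 57319² = 46040904.
a = ((-109378)·426515 − 57319·(-811378))/46040904 = -17997761/5755113; b = (7811·(-811378) − 57319·(-109378))/46040904 = -8529497/5755113.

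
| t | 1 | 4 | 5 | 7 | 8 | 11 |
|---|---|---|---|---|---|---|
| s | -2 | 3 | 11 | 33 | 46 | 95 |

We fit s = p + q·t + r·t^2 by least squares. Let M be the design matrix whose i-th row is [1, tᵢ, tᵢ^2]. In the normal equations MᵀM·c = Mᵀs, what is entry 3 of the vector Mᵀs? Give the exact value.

16377

Entry 3 ↔ basis t^2, so (Mᵀs)_{3} = Σᵢ (t^2)·sᵢ = (1)·(-2) + (16)·(3) + (25)·(11) + (49)·(33) + (64)·(46) + (121)·(95) = 16377.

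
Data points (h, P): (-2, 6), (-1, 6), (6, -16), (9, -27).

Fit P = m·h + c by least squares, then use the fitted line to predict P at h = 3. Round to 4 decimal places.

P̂ = -7.7500

Setting ∂/∂m … = 0 gives: 122·m + 12·c = -357;  12·m + 4·c = -31.
Eliminating c: 4·(row 1) − 12·(row 2) gives 344·m = 4·(-357) − 12·(-31) = -1056, so m = -132/43.
Then c = ((-31) − 12·(-132/43))/4 = 251/172.
At h = 3: P̂ = (-132/43)·(3) + (251/172)·(1) = -31/4.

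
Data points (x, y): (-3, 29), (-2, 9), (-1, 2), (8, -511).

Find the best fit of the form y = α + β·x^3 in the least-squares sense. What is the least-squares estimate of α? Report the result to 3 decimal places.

From the data, Σ1 = 4, Σx^3 = 476, Σx^3·x^3 = 262938.
And Σy = -471, Σx^3·y = -262489.
AᵀA·[α, β]ᵀ = Aᵀy becomes [[4, 476]; [476, 262938]]·[α, β]ᵀ = [-471, -262489]ᵀ.
Eliminating β: 262938·(row 1) − 476·(row 2) gives 825176·α = 262938·(-471) − 476·(-262489) = 1100966, so α = 550483/412588.
Then β = ((-262489) − 476·(550483/412588))/262938 = -103220/103147.

α = 1.334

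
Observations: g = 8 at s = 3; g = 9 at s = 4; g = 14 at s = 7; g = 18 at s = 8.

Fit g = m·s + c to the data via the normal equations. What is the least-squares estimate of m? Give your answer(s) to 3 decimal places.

m = 1.912

Sums needed: Σs·s = 138, Σs = 22, Σ1 = 4.
Right-hand side: Σs·g = 302, Σg = 49.
MᵀM·[m, c]ᵀ = Mᵀg becomes [[138, 22]; [22, 4]]·[m, c]ᵀ = [302, 49]ᵀ.
Eliminating c: 4·(row 1) − 22·(row 2) gives 68·m = 4·302 − 22·49 = 130, so m = 65/34.
Then c = (49 − 22·(65/34))/4 = 59/34.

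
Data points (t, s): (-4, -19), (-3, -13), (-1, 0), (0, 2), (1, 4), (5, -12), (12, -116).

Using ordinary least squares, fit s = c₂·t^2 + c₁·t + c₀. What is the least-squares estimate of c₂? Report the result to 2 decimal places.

c₂ = -0.98

Sums needed: Σt^2·t^2 = 21700, Σt^2·t = 1762, Σt^2 = 196, Σt·t = 196, Σt = 10, Σ1 = 7.
And Σt^2·s = -17421, Σt·s = -1333, Σs = -154.
AᵀA·[c₂, c₁, c₀]ᵀ = Aᵀs becomes [[21700, 1762, 196]; [1762, 196, 10]; [196, 10, 7]]·[c₂, c₁, c₀]ᵀ = [-17421, -1333, -154]ᵀ.
Solving the 3×3 system (Gaussian elimination) gives c₂ = -854731/874566, c₁ = 230597/124938, c₀ = 1193023/437283.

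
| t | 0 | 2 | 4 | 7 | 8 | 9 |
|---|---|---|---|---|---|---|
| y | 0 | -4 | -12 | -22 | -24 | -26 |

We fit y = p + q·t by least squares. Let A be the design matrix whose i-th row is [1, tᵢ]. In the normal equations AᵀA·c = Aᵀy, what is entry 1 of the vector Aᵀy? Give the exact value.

Entry 1 ↔ basis 1, so (Aᵀy)_{1} = Σᵢ yᵢ = (1)·(0) + (1)·(-4) + (1)·(-12) + (1)·(-22) + (1)·(-24) + (1)·(-26) = -88.

-88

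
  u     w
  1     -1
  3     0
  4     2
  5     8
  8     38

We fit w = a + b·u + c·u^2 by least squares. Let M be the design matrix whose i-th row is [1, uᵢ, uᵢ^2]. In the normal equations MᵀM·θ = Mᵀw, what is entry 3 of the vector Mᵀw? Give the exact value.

Entry 3 ↔ basis u^2, so (Mᵀw)_{3} = Σᵢ (u^2)·wᵢ = (1)·(-1) + (9)·(0) + (16)·(2) + (25)·(8) + (64)·(38) = 2663.

2663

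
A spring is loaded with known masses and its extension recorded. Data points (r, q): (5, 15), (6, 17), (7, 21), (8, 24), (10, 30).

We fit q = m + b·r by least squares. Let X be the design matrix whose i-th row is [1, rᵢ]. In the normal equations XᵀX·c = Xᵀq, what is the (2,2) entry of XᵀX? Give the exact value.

274

Row 2 ↔ basis r, column 2 ↔ basis r, so (XᵀX)_{2,2} = Σᵢ (r)·(r) = (5)·(5) + (6)·(6) + (7)·(7) + (8)·(8) + (10)·(10) = 274.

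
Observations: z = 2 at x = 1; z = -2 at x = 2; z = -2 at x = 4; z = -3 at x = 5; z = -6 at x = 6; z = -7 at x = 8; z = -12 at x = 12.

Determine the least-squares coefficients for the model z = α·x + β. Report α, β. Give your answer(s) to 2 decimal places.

Compute the Gram sums: Σx·x = 290, Σx = 38, Σ1 = 7.
Moment sums: Σx·z = -261, Σz = -30.
Δ = 290·7 − 38² = 586.
α = ((-261)·7 − 38·(-30))/586 = -687/586; β = (290·(-30) − 38·(-261))/586 = 609/293.

α = -1.17, β = 2.08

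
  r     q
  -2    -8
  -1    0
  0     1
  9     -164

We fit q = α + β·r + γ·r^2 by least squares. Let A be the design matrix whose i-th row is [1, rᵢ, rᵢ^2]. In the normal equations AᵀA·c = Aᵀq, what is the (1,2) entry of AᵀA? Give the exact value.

6

Row 1 ↔ basis 1, column 2 ↔ basis r, so (AᵀA)_{1,2} = Σᵢ r = (1)·(-2) + (1)·(-1) + (1)·(0) + (1)·(9) = 6.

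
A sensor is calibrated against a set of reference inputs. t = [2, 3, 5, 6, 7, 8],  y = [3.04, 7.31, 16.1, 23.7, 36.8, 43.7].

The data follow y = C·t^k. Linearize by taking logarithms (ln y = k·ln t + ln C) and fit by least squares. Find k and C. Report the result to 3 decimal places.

k = 1.902, C = 0.832

Taking logs, ln y = k·ln t + ln C, so regress ln y on ln t.
Σln t = 9.2183, Σ(ln t)² = 15.5987, Σln y = 16.4282, Σln t·ln y = 27.9709.
Equations: 15.5987·k + 9.2183·ln C = 27.9709;  9.2183·k + 6·ln C = 16.4282.
Slope k = (n·Σln t·ln y − Σln t·Σln y)/(n·Σ(ln t)² − (Σln t)²) = (6·27.9709 − 9.2183·16.4282)/8.6152 = 1.90188; ln C = (Σln y − k·Σln t)/n = -0.18397, so C = exp(-0.18397) = 0.83196.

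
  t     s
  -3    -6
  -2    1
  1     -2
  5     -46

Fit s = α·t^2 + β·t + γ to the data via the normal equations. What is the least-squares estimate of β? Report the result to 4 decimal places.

β = -2.0683

Compute the Gram sums: Σt^2·t^2 = 723, Σt^2·t = 91, Σt^2 = 39, Σt·t = 39, Σt = 1, Σ1 = 4.
Moment sums: Σt^2·s = -1202, Σt·s = -216, Σs = -53.
Inverting the 3×3 Gram matrix, [α, β, γ]ᵀ = [-252/167, -1727/835, 1653/835]ᵀ.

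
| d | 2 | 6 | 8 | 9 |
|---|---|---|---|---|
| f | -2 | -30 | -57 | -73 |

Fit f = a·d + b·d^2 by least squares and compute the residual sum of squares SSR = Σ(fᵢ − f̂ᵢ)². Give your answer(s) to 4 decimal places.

SSR = 0.1450

The normal equations are: 185·a + 1465·b = -1297;  1465·a + 11969·b = -10649.
Eliminating b: 11969·(row 1) − 1465·(row 2) gives 68040·a = 11969·(-1297) − 1465·(-10649) = 76992, so a = 3208/2835.
Then b = ((-10649) − 1465·(3208/2835))/11969 = -583/567.
Residuals: -142/945, 214/945, -233/945, 32/315; SSR = 137/945.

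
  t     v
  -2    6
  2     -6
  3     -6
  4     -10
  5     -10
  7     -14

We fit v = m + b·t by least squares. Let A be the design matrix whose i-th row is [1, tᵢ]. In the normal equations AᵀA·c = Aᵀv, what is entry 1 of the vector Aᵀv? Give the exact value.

-40

Entry 1 ↔ basis 1, so (Aᵀv)_{1} = Σᵢ vᵢ = (1)·(6) + (1)·(-6) + (1)·(-6) + (1)·(-10) + (1)·(-10) + (1)·(-14) = -40.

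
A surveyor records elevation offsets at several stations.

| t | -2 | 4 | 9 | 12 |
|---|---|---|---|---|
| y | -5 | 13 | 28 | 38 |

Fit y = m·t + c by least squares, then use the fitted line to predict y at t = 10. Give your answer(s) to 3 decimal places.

ŷ = 31.486

The normal equations are: 245·m + 23·c = 770;  23·m + 4·c = 74.
Determinant 245·4 − 23² = 451.
m = (770·4 − 23·74)/451 = 1378/451; c = (245·74 − 23·770)/451 = 420/451.
At t = 10: ŷ = (1378/451)·(10) + (420/451)·(1) = 14200/451.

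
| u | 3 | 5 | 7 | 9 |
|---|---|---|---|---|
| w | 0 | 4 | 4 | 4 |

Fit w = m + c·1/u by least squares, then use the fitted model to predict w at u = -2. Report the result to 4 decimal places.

ŵ = 16.1639

Entries of MᵀM: Σ1 = 4, Σ1/u = 248/315, Σ1/u·1/u = 18244/99225.
And Σw = 12, Σ1/u·w = 572/315.
Normal equations: [[4, 248/315]; [248/315, 18244/99225]]·[m, c]ᵀ = [12, 572/315]ᵀ.
det = 4·(18244/99225) − (248/315)² = 3824/33075.
m = (12·(18244/99225) − (248/315)·(572/315))/(3824/33075) = 4817/717; c = (4·(572/315) − (248/315)·12)/(3824/33075) = -4515/239.
At u = -2: ŵ = (4817/717)·(1) + (-4515/239)·(-1/2) = 23179/1434.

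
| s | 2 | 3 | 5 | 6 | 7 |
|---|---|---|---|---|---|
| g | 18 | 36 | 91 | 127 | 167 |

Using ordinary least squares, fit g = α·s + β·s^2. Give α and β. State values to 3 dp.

Normal-equation sums: Σs·s = 123, Σs·s^2 = 719, Σs^2·s^2 = 4419.
For Mᵀg: Σs·g = 2530, Σs^2·g = 15426.
det = 123·4419 − 719² = 26576.
α = (2530·4419 − 719·15426)/26576 = 11097/3322; β = (123·15426 − 719·2530)/26576 = 9791/3322.

α = 3.340, β = 2.947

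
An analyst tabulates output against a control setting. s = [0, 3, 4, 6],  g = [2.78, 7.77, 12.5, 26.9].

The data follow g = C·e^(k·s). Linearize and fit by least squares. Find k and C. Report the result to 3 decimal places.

k = 0.379, C = 2.691

Taking logs, ln g = k·s + ln C, so regress ln g on s.
Σs = 13.0000, Σ(s)² = 61.0000, Σln g = 8.8906, Σs·ln g = 36.0065.
Equations: 61.0000·k + 13.0000·ln C = 36.0065;  13.0000·k + 4·ln C = 8.8906.
Δ = 61.0000·4 − (13.0000)² = 75.0000; k = (36.0065·4 − 13.0000·8.8906)/75.0000 = 0.37931, ln C = (61.0000·8.8906 − 13.0000·36.0065)/75.0000 = 0.98988, so C = exp(0.98988) = 2.69091.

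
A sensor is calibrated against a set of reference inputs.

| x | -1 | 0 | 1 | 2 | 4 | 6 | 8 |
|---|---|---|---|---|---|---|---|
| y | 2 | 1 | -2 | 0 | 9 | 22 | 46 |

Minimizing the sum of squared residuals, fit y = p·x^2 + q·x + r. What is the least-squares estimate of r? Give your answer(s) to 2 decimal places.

The normal equations are: 5666·p + 800·q + 122·r = 3880;  800·p + 122·q + 20·r = 532;  122·p + 20·q + 7·r = 78.
Inverting the 3×3 Gram matrix, [p, q, r]ᵀ = [13954/15043, -25422/15043, -2942/15043]ᵀ.

r = -0.20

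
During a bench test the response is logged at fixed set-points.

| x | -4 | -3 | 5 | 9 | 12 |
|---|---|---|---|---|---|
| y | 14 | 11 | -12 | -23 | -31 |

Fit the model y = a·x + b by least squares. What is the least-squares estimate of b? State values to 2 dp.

Compute the Gram sums: Σx·x = 275, Σx = 19, Σ1 = 5.
And Σx·y = -728, Σy = -41.
Eliminating b: 5·(row 1) − 19·(row 2) gives 1014·a = 5·(-728) − 19·(-41) = -2861, so a = -2861/1014.
Then b = ((-41) − 19·(-2861/1014))/5 = 2557/1014.

b = 2.52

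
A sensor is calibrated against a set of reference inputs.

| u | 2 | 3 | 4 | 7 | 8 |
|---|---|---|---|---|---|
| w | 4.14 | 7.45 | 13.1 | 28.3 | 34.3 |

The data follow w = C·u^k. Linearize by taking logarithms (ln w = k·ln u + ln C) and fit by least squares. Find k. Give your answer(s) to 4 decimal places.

Linearized form: ln w = k·ln u + ln C. From the 5 transformed points,
Σln u = 7.2034, Σ(ln u)² = 11.7199, Σln w = 12.8795, Σln u·ln w = 20.6134.
Equations: 11.7199·k + 7.2034·ln C = 20.6134;  7.2034·k + 5·ln C = 12.8795.
Solving (det = 6.7102): k = 1.53358, ln C = 0.36650.

k = 1.5336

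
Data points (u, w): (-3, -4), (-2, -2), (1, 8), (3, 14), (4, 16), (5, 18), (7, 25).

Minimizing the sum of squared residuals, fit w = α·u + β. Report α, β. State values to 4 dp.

AᵀA·[α, β]ᵀ = Aᵀw reads: 113·α + 15·β = 395;  15·α + 7·β = 75.
det = 113·7 − 15² = 566.
α = (395·7 − 15·75)/566 = 820/283; β = (113·75 − 15·395)/566 = 1275/283.

α = 2.8975, β = 4.5053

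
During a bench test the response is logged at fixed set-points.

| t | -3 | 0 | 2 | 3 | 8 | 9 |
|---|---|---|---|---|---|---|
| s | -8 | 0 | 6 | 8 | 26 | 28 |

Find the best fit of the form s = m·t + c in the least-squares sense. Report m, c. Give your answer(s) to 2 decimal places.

Forming MᵀM = [[167, 19]; [19, 6]] and Mᵀs = [520, 60]ᵀ gives MᵀM·[m, c]ᵀ = Mᵀs.
det = 167·6 − 19² = 641.
m = (520·6 − 19·60)/641 = 1980/641; c = (167·60 − 19·520)/641 = 140/641.

m = 3.09, c = 0.22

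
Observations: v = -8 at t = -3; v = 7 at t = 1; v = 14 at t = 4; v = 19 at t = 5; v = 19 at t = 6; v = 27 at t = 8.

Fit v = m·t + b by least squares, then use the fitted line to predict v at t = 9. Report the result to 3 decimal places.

Entries of MᵀM: Σt·t = 151, Σt = 21, Σ1 = 6.
And Σt·v = 512, Σv = 78.
det = 151·6 − 21² = 465.
m = (512·6 − 21·78)/465 = 478/155; b = (151·78 − 21·512)/465 = 342/155.
At t = 9: v̂ = (478/155)·(9) + (342/155)·(1) = 4644/155.

v̂ = 29.961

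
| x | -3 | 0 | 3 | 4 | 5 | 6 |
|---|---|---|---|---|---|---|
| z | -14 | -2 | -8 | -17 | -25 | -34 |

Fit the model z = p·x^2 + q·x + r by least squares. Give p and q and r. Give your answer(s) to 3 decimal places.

The normal equations are: 2339·p + 405·q + 95·r = -2319;  405·p + 95·q + 15·r = -379;  95·p + 15·q + 6·r = -100.
(Σx^2·x^2 = 2339, Σx^2·x = 405, Σx^2 = 95, Σx·x = 95, Σx = 15, Σ1 = 6, Σx^2·z = -2319, Σx·z = -379, Σz = -100.)
Row-reducing yields p = -194/187, q = 728/935, r = -409/187.

p = -1.037, q = 0.779, r = -2.187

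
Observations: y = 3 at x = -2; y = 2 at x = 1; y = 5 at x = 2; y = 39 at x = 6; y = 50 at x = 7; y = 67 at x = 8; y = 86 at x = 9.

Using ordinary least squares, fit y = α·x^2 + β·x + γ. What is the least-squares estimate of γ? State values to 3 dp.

γ = 0.034

Sums needed: Σx^2·x^2 = 14387, Σx^2·x = 1801, Σx^2 = 239, Σx·x = 239, Σx = 31, Σ1 = 7.
Moment sums: Σx^2·y = 15142, Σx·y = 1900, Σy = 252.
MᵀM·[α, β, γ]ᵀ = Mᵀy becomes [[14387, 1801, 239]; [1801, 239, 31]; [239, 31, 7]]·[α, β, γ]ᵀ = [15142, 1900, 252]ᵀ.
Solving the 3×3 system (Gaussian elimination) gives α = 20708/20487, β = 6731/20487, γ = 231/6829.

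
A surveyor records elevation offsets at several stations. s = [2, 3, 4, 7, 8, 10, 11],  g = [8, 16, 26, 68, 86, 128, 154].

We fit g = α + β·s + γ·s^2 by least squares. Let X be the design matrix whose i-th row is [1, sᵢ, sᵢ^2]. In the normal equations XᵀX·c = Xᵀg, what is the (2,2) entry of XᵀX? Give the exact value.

363

Row 2 ↔ basis s, column 2 ↔ basis s, so (XᵀX)_{2,2} = Σᵢ (s)·(s) = (2)·(2) + (3)·(3) + (4)·(4) + (7)·(7) + (8)·(8) + (10)·(10) + (11)·(11) = 363.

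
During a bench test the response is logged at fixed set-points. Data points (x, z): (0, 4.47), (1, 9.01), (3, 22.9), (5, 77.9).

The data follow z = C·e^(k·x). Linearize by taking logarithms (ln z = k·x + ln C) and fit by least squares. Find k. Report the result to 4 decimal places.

With ln zᵢ as the transformed response and xᵢ as the regressor:
Σx = 9.0000, Σ(x)² = 35.0000, Σln z = 11.1823, Σx·ln z = 33.3689.
Equations: 35.0000·k + 9.0000·ln C = 33.3689;  9.0000·k + 4·ln C = 11.1823.
Δ = 35.0000·4 − (9.0000)² = 59.0000; k = (33.3689·4 − 9.0000·11.1823)/59.0000 = 0.55652, ln C = (35.0000·11.1823 − 9.0000·33.3689)/59.0000 = 1.54339.

k = 0.5565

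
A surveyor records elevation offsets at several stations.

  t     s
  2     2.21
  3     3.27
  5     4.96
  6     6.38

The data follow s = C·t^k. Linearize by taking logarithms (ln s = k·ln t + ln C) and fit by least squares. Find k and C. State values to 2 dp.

k = 0.93, C = 1.16

Linearized form: ln s = k·ln t + ln C. From the 4 transformed points,
Σln t = 5.1930, Σ(ln t)² = 7.4881, Σln s = 5.4324, Σln t·ln s = 7.7491.
Equations: 7.4881·k + 5.1930·ln C = 7.7491;  5.1930·k + 4·ln C = 5.4324.
Δ = 7.4881·4 − (5.1930)² = 2.9856; k = (7.7491·4 − 5.1930·5.4324)/2.9856 = 0.93326, ln C = (7.4881·5.4324 − 5.1930·7.7491)/2.9856 = 0.14649, so C = exp(0.14649) = 1.15776.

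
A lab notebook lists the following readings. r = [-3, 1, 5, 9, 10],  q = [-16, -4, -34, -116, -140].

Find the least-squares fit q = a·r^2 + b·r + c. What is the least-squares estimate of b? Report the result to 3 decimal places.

b = 0.475

AᵀA·[a, b, c]ᵀ = Aᵀq reads: 17268·a + 1828·b + 216·c = -24394;  1828·a + 216·b + 22·c = -2570;  216·a + 22·b + 5·c = -310.
Solving the 3×3 system (Gaussian elimination) gives a = -869/604, b = 287/604, c = -585/302.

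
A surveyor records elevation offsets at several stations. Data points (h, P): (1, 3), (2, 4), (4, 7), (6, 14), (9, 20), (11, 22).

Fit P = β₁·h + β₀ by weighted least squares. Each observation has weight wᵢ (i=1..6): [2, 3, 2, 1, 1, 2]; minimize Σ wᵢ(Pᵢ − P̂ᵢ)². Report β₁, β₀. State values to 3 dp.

Forming AᵀWA = [[405, 53]; [53, 11]] and AᵀWP = [834, 110]ᵀ gives AᵀWA·[β₁, β₀]ᵀ = AᵀWP.
Eliminating β₀: 11·(row 1) − 53·(row 2) gives 1646·β₁ = 11·834 − 53·110 = 3344, so β₁ = 1672/823.
Then β₀ = (110 − 53·(1672/823))/11 = 174/823.

β₁ = 2.032, β₀ = 0.211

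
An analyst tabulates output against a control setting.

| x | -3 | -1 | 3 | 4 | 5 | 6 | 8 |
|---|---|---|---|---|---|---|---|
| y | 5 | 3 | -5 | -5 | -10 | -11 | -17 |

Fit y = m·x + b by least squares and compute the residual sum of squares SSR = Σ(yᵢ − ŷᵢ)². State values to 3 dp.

SSR = 11.649

From the data, Σx·x = 160, Σx = 22, Σ1 = 7.
For Mᵀy: Σx·y = -305, Σy = -40.
det = 160·7 − 22² = 636.
m = ((-305)·7 − 22·(-40))/636 = -1255/636; b = (160·(-40) − 22·(-305))/636 = 155/318.
Residuals: -895/636, 343/636, 275/636, 255/106, -395/636, 56/159, -541/318; SSR = 7409/636.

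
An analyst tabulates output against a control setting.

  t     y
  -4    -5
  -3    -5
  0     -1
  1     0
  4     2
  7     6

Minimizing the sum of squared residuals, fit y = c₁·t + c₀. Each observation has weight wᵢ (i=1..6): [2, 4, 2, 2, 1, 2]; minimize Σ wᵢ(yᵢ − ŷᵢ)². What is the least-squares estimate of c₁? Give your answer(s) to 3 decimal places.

The normal equations are: 184·c₁ + 0·c₀ = 192;  0·c₁ + 13·c₀ = -18.
(Σwᵢ·t·t = 184, Σwᵢ·t = 0, Σwᵢ·1 = 13, Σwᵢ·t·y = 192, Σwᵢ·y = -18.)
Δ = 184·13 − 0² = 2392.
c₁ = (192·13 − 0·(-18))/2392 = 24/23; c₀ = (184·(-18) − 0·192)/2392 = -18/13.

c₁ = 1.043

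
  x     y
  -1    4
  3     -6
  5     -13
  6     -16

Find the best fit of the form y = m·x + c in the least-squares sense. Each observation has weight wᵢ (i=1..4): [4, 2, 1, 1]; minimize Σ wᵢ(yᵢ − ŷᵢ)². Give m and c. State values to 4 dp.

m = -2.7859, c = 1.4020

Compute the Gram sums: Σwᵢ·x·x = 83, Σwᵢ·x = 13, Σwᵢ·1 = 8.
Right-hand side: Σwᵢ·x·y = -213, Σwᵢ·y = -25.
So MᵀWM·[m, c]ᵀ = MᵀWy: [[83, 13]; [13, 8]]·[m, c]ᵀ = [-213, -25]ᵀ.
Eliminating c: 8·(row 1) − 13·(row 2) gives 495·m = 8·(-213) − 13·(-25) = -1379, so m = -1379/495.
Then c = ((-25) − 13·(-1379/495))/8 = 694/495.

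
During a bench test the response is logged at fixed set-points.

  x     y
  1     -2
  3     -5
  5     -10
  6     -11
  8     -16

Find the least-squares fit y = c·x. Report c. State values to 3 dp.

Entries of MᵀM: Σx·x = 135.
For Mᵀy: Σx·y = -261.
c = (-261)/135 = -1.93333.

c = -1.933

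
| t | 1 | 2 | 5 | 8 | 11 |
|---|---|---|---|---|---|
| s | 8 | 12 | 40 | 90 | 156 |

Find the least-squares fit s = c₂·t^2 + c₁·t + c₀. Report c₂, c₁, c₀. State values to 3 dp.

c₂ = 1.091, c₁ = 1.817, c₀ = 4.496

Sums needed: Σt^2·t^2 = 19379, Σt^2·t = 1977, Σt^2 = 215, Σt·t = 215, Σt = 27, Σ1 = 5.
And Σt^2·s = 25692, Σt·s = 2668, Σs = 306.
Solving the 3×3 system (Gaussian elimination) gives c₂ = 16093/14757, c₁ = 8937/4919, c₀ = 66350/14757.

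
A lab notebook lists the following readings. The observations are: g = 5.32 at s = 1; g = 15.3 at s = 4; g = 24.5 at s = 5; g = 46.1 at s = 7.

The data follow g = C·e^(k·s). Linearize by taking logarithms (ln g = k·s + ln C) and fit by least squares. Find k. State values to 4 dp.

k = 0.3637

Linearized form: ln g = k·s + ln C. From the 4 transformed points,
Σs = 17.0000, Σ(s)² = 91.0000, Σln g = 11.4288, Σs·ln g = 55.3919.
Equations: 91.0000·k + 17.0000·ln C = 55.3919;  17.0000·k + 4·ln C = 11.4288.
Δ = 91.0000·4 − (17.0000)² = 75.0000; k = (55.3919·4 − 17.0000·11.4288)/75.0000 = 0.36371, ln C = (91.0000·11.4288 − 17.0000·55.3919)/75.0000 = 1.31145.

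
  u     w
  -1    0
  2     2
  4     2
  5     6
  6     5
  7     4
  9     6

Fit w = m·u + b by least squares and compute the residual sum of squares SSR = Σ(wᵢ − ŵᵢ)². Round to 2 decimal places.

The normal system MᵀM·[m, b]ᵀ = Mᵀw is [[212, 32]; [32, 7]]·[m, b]ᵀ = [154, 25]ᵀ.
Eliminating b: 7·(row 1) − 32·(row 2) gives 460·m = 7·154 − 32·25 = 278, so m = 139/230.
Then b = (25 − 32·(139/230))/7 = 93/115.
Residuals: -47/230, -2/115, -141/115, 499/230, 13/23, -239/230, -57/230; SSR = 887/115.

SSR = 7.71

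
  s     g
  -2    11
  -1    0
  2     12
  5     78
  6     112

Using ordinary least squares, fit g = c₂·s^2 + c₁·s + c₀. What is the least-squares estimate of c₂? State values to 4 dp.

c₂ = 3.1034

The normal equations are: 1954·c₂ + 340·c₁ + 70·c₀ = 6074;  340·c₂ + 70·c₁ + 10·c₀ = 1064;  70·c₂ + 10·c₁ + 5·c₀ = 213.
(Σs^2·s^2 = 1954, Σs^2·s = 340, Σs^2 = 70, Σs·s = 70, Σs = 10, Σ1 = 5, Σs^2·g = 6074, Σs·g = 1064, Σg = 213.)
Inverting the 3×3 Gram matrix, [c₂, c₁, c₀]ᵀ = [90/29, 251/725, -1117/725]ᵀ.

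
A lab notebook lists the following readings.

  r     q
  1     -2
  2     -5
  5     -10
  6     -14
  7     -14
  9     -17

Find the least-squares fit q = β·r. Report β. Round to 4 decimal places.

From the data, Σr·r = 196.
For Xᵀq: Σr·q = -397.
XᵀX·[β]ᵀ = Xᵀq becomes [[196]]·[β]ᵀ = [-397]ᵀ.
β = (-397)/196 = -2.02551.

β = -2.0255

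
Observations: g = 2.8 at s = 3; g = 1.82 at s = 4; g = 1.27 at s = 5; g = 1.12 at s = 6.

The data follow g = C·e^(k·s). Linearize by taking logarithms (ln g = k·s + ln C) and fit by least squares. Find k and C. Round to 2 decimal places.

k = -0.31, C = 6.65

Taking logs, ln g = k·s + ln C, so regress ln g on s.
AᵀA = [[86.0000, 18.0000]; [18.0000, 4]], rhs = [7.3593, 1.9808]ᵀ  (here Σs = 18.0000, Σ(s)² = 86.0000, Σln g = 1.9808, Σs·ln g = 7.3593).
Δ = 86.0000·4 − (18.0000)² = 20.0000; k = (7.3593·4 − 18.0000·1.9808)/20.0000 = -0.31087, ln C = (86.0000·1.9808 − 18.0000·7.3593)/20.0000 = 1.89411, so C = exp(1.89411) = 6.64664.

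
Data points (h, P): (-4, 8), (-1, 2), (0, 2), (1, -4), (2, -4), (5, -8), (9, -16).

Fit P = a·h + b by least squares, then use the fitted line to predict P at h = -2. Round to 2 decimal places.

Normal-equation sums: Σh·h = 128, Σh = 12, Σ1 = 7.
And Σh·P = -230, ΣP = -20.
det = 128·7 − 12² = 752.
a = ((-230)·7 − 12·(-20))/752 = -685/376; b = (128·(-20) − 12·(-230))/752 = 25/94.
At h = -2: P̂ = (-685/376)·(-2) + (25/94)·(1) = 735/188.

P̂ = 3.91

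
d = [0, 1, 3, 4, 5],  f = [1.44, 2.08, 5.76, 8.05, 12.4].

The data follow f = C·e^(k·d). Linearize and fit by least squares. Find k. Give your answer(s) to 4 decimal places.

k = 0.4385

With ln fᵢ as the transformed response and dᵢ as the regressor:
Σd = 13.0000, Σ(d)² = 51.0000, Σln f = 7.4513, Σd·ln f = 26.9164.
Equations: 51.0000·k + 13.0000·ln C = 26.9164;  13.0000·k + 5·ln C = 7.4513.
Δ = 51.0000·5 − (13.0000)² = 86.0000; k = (26.9164·5 − 13.0000·7.4513)/86.0000 = 0.43854, ln C = (51.0000·7.4513 − 13.0000·26.9164)/86.0000 = 0.35005.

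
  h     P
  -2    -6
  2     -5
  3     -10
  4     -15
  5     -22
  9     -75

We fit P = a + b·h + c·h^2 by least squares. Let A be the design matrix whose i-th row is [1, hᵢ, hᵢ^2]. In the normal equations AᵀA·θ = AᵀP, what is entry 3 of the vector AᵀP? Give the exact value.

Entry 3 ↔ basis h^2, so (AᵀP)_{3} = Σᵢ (h^2)·Pᵢ = (4)·(-6) + (4)·(-5) + (9)·(-10) + (16)·(-15) + (25)·(-22) + (81)·(-75) = -6999.

-6999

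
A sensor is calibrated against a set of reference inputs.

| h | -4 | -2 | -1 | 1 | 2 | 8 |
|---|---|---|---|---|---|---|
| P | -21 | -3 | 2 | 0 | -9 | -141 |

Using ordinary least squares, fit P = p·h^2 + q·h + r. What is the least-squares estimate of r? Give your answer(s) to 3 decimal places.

The normal equations are: 4386·p + 448·q + 90·r = -9406;  448·p + 90·q + 4·r = -1058;  90·p + 4·q + 6·r = -172.
(Σh^2·h^2 = 4386, Σh^2·h = 448, Σh^2 = 90, Σh·h = 90, Σh = 4, Σ1 = 6, Σh^2·P = -9406, Σh·P = -1058, ΣP = -172.)
Solving the 3×3 system (Gaussian elimination) gives p = -19177/9550, q = -8978/4775, r = 25859/9550.

r = 2.708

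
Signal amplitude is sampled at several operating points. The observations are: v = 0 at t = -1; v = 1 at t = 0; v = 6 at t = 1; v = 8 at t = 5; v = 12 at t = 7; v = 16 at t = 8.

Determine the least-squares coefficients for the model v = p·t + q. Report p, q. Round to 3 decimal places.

MᵀM·[p, q]ᵀ = Mᵀv reads: 140·p + 20·q = 258;  20·p + 6·q = 43.
Determinant 140·6 − 20² = 440.
p = (258·6 − 20·43)/440 = 86/55; q = (140·43 − 20·258)/440 = 43/22.

p = 1.564, q = 1.955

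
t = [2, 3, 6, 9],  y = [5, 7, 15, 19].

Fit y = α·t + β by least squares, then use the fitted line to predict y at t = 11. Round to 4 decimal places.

With design matrix X, XᵀX = [[130, 20]; [20, 4]] and Xᵀy = [292, 46]ᵀ.
Eliminating β: 4·(row 1) − 20·(row 2) gives 120·α = 4·292 − 20·46 = 248, so α = 31/15.
Then β = (46 − 20·(31/15))/4 = 7/6.
At t = 11: ŷ = (31/15)·(11) + (7/6)·(1) = 239/10.

ŷ = 23.9000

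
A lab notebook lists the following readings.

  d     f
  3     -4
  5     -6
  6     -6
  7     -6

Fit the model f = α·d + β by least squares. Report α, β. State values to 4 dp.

The normal equations are: 119·α + 21·β = -120;  21·α + 4·β = -22.
det = 119·4 − 21² = 35.
α = ((-120)·4 − 21·(-22))/35 = -18/35; β = (119·(-22) − 21·(-120))/35 = -14/5.

α = -0.5143, β = -2.8000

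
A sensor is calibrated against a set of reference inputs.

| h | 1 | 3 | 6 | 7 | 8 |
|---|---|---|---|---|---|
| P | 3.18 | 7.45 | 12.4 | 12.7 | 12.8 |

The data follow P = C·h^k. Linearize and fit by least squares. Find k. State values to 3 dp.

k = 0.696

Taking logs, ln P = k·ln h + ln C, so regress ln P on ln h.
Σln h = 6.9157, Σ(ln h)² = 12.5280, Σln P = 10.7738, Σln h·ln P = 16.9645.
Normal system: [[12.5280, 6.9157]; [6.9157, 5]]·[k, ln C]ᵀ = [16.9645, 10.7738]ᵀ.
Δ = 12.5280·5 − (6.9157)² = 14.8127; k = (16.9645·5 − 6.9157·10.7738)/14.8127 = 0.69627, ln C = (12.5280·10.7738 − 6.9157·16.9645)/14.8127 = 1.19173.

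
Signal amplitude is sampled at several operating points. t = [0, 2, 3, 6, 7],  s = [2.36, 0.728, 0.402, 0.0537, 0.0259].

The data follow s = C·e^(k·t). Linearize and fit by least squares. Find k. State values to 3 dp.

Linearized form: ln s = k·t + ln C. From the 5 transformed points,
Sums: Σt = 18.0000, Σ(t)² = 98.0000, Σln s = -6.9480, Σt·ln s = -46.4895.
Normal system: [[98.0000, 18.0000]; [18.0000, 5]]·[k, ln C]ᵀ = [-46.4895, -6.9480]ᵀ.
Δ = 98.0000·5 − (18.0000)² = 166.0000; k = (-46.4895·5 − 18.0000·-6.9480)/166.0000 = -0.64689, ln C = (98.0000·-6.9480 − 18.0000·-46.4895)/166.0000 = 0.93922.

k = -0.647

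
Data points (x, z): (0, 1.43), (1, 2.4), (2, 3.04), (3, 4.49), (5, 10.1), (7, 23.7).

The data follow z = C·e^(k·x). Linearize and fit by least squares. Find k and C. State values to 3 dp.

Taking logs, ln z = k·x + ln C, so regress ln z on x.
AᵀA = [[88.0000, 18.0000]; [18.0000, 6]], rhs = [41.3257, 9.3249]ᵀ  (here Σx = 18.0000, Σ(x)² = 88.0000, Σln z = 9.3249, Σx·ln z = 41.3257).
Slope k = (n·Σx·ln z − Σx·Σln z)/(n·Σ(x)² − (Σx)²) = (6·41.3257 − 18.0000·9.3249)/204.0000 = 0.39268; ln C = (Σln z − k·Σx)/n = 0.37610, so C = exp(0.37610) = 1.45659.

k = 0.393, C = 1.457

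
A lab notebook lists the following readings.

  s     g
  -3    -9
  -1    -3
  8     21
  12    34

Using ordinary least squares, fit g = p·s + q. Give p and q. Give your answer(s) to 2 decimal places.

The normal system MᵀM·[p, q]ᵀ = Mᵀg is [[218, 16]; [16, 4]]·[p, q]ᵀ = [606, 43]ᵀ.
Eliminating q: 4·(row 1) − 16·(row 2) gives 616·p = 4·606 − 16·43 = 1736, so p = 31/11.
Then q = (43 − 16·(31/11))/4 = -23/44.

p = 2.82, q = -0.52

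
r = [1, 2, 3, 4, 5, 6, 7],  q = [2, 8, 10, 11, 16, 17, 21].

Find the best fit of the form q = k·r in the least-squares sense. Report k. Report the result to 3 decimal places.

Compute the Gram sums: Σr·r = 140.
Moment sums: Σr·q = 421.
Hence k = 421 / 140 ≈ 3.00714.

k = 3.007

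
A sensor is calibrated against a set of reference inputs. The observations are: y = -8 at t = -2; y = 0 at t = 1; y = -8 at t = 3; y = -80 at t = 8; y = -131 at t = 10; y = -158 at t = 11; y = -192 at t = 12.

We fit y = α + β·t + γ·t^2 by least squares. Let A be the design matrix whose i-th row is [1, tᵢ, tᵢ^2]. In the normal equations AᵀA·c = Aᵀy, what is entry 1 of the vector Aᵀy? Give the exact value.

Entry 1 ↔ basis 1, so (Aᵀy)_{1} = Σᵢ yᵢ = (1)·(-8) + (1)·(0) + (1)·(-8) + (1)·(-80) + (1)·(-131) + (1)·(-158) + (1)·(-192) = -577.

-577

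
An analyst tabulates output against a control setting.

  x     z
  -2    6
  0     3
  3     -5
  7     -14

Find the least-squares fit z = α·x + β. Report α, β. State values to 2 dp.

Entries of AᵀA: Σx·x = 62, Σx = 8, Σ1 = 4.
And Σx·z = -125, Σz = -10.
So AᵀA·[α, β]ᵀ = Aᵀz: [[62, 8]; [8, 4]]·[α, β]ᵀ = [-125, -10]ᵀ.
Δ = 62·4 − 8² = 184.
α = ((-125)·4 − 8·(-10))/184 = -105/46; β = (62·(-10) − 8·(-125))/184 = 95/46.

α = -2.28, β = 2.07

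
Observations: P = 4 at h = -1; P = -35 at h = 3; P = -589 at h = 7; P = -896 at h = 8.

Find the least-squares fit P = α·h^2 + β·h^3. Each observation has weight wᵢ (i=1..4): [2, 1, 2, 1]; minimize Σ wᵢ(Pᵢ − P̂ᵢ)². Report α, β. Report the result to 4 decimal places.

α = 1.9878, β = -1.9997

Compute the Gram sums: Σwᵢ·h^2·h^2 = 8981, Σwᵢ·h^2·h^3 = 66623, Σwᵢ·h^3·h^3 = 498173.
Moment sums: Σwᵢ·h^2·P = -115373, Σwᵢ·h^3·P = -863759.
Normal equations: [[8981, 66623]; [66623, 498173]]·[α, β]ᵀ = [-115373, -863759]ᵀ.
det = 8981·498173 − 66623² = 35467584.
α = ((-115373)·498173 − 66623·(-863759))/35467584 = 2937597/1477816; β = (8981·(-863759) − 66623·(-115373))/35467584 = -2955175/1477816.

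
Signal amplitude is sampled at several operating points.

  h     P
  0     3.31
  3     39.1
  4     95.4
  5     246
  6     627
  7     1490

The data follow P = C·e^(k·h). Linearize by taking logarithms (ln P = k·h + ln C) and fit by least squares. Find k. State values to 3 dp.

k = 0.878

Taking logs, ln P = k·h + ln C, so regress ln P on h.
XᵀX = [[135.0000, 25.0000]; [25.0000, 6]], rhs = [146.5487, 28.6740]ᵀ  (here Σh = 25.0000, Σ(h)² = 135.0000, Σln P = 28.6740, Σh·ln P = 146.5487).
Δ = 135.0000·6 − (25.0000)² = 185.0000; k = (146.5487·6 − 25.0000·28.6740)/185.0000 = 0.87807, ln C = (135.0000·28.6740 − 25.0000·146.5487)/185.0000 = 1.12036.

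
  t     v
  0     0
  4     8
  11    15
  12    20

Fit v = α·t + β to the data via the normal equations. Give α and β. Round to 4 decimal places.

α = 1.4861, β = 0.7190

Compute the Gram sums: Σt·t = 281, Σt = 27, Σ1 = 4.
Moment sums: Σt·v = 437, Σv = 43.
Normal equations: [[281, 27]; [27, 4]]·[α, β]ᵀ = [437, 43]ᵀ.
Eliminating β: 4·(row 1) − 27·(row 2) gives 395·α = 4·437 − 27·43 = 587, so α = 587/395.
Then β = (43 − 27·(587/395))/4 = 284/395.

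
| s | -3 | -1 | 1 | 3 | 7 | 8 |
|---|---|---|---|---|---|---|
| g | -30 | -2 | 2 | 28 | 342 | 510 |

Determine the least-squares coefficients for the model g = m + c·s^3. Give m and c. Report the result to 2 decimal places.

From the data, Σ1 = 6, Σs^3 = 855, Σs^3·s^3 = 381253.
For Aᵀg: Σg = 850, Σs^3·g = 379996.
Normal equations: [[6, 855]; [855, 381253]]·[m, c]ᵀ = [850, 379996]ᵀ.
Eliminating c: 381253·(row 1) − 855·(row 2) gives 1556493·m = 381253·850 − 855·379996 = -831530, so m = -831530/1556493.
Then c = (379996 − 855·(-831530/1556493))/381253 = 517742/518831.

m = -0.53, c = 1.00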